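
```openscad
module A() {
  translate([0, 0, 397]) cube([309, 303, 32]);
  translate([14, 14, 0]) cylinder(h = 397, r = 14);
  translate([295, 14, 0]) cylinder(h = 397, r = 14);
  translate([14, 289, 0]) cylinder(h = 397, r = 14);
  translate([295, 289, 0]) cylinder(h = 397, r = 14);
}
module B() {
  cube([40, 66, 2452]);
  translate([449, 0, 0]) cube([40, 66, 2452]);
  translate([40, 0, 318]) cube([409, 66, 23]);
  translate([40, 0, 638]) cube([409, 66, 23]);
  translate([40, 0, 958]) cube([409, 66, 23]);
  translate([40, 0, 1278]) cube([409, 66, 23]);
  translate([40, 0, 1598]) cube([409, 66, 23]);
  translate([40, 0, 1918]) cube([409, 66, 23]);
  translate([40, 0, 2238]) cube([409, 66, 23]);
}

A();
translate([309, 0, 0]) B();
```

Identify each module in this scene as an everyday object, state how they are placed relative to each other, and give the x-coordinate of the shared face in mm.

A is a stool. B is a ladder. The ladder is against the stool's +x side, with their −y faces flush. The x-coordinate of the shared face is 309 mm.

The stool's +x face and the ladder's −x face are both at x = 309 mm.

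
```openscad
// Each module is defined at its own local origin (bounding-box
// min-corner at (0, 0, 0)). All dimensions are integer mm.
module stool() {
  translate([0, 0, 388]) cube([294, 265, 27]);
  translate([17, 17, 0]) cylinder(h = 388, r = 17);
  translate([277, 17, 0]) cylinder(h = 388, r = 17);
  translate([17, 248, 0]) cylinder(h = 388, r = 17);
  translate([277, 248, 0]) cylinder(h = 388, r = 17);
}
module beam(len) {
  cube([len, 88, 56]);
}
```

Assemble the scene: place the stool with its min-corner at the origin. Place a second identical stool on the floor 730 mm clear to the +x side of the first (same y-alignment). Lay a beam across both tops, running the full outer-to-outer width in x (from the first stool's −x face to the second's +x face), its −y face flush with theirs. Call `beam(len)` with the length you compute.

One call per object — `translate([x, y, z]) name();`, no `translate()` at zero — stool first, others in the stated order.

stool();
translate([1024, 0, 0]) stool();
translate([0, 0, 415]) beam(1318);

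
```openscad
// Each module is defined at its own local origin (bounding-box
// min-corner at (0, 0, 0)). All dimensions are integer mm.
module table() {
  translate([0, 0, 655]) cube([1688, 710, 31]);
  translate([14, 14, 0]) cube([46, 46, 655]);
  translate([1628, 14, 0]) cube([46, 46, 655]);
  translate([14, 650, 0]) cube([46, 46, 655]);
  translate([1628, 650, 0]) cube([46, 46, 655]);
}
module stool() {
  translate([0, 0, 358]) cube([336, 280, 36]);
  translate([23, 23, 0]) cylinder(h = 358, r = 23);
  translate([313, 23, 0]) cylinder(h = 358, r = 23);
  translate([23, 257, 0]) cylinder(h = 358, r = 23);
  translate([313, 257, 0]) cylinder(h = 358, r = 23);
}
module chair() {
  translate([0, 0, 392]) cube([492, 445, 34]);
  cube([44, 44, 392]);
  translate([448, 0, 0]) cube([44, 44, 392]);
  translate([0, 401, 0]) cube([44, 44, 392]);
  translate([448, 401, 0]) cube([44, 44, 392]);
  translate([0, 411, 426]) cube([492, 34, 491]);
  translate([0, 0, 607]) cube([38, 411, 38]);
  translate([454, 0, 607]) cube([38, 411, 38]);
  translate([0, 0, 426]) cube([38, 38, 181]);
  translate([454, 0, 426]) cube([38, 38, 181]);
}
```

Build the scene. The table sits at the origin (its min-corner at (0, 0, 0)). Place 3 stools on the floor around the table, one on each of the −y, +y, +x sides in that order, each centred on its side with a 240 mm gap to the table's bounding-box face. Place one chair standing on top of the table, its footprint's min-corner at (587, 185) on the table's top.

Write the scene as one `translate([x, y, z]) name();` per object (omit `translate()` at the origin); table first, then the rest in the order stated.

table();
translate([676, -520, 0]) stool();
translate([676, 950, 0]) stool();
translate([1928, 215, 0]) stool();
translate([587, 185, 686]) chair();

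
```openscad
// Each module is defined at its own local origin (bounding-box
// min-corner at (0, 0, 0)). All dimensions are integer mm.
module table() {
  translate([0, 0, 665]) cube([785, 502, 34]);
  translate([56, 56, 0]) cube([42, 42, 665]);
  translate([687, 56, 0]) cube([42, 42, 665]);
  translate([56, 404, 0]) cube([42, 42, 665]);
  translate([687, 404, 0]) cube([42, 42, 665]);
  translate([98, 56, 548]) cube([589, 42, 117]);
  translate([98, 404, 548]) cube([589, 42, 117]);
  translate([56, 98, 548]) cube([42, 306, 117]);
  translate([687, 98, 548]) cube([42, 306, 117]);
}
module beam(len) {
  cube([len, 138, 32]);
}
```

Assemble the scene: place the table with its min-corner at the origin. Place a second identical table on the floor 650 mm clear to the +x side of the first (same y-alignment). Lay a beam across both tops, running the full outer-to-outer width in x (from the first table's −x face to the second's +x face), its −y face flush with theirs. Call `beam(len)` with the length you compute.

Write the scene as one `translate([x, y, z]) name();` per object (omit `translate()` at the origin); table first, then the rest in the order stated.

table();
translate([1435, 0, 0]) table();
translate([0, 0, 699]) beam(2220);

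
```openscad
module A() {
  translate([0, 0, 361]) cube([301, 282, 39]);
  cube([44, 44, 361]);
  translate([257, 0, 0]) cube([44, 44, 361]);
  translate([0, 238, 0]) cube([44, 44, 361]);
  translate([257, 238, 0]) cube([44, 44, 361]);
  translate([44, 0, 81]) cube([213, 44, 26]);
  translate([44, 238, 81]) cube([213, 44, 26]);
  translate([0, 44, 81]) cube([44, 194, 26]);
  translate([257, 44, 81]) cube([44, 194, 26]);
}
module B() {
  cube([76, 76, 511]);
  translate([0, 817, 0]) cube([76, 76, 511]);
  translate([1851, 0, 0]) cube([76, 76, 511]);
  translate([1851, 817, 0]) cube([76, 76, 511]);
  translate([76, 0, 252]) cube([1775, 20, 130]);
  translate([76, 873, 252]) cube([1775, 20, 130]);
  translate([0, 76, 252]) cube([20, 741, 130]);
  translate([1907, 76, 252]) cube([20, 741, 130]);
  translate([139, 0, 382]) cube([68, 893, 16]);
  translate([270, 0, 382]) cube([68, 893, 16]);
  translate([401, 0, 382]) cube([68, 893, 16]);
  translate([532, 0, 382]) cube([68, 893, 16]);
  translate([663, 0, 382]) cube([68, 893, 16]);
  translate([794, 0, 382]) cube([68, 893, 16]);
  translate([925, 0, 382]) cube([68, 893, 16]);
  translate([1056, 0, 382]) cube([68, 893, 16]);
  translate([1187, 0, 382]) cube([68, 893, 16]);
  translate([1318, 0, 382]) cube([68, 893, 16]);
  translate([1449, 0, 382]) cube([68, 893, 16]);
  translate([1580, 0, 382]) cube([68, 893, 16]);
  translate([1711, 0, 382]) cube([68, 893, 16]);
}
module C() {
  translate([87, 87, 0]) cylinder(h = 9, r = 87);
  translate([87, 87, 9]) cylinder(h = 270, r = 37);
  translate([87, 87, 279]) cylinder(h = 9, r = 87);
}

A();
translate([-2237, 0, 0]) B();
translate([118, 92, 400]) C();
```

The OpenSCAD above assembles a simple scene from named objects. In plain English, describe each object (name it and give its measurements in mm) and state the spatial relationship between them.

A is a four-legged stool. The seat is a 301×282×39 mm slab whose top surface is at z = 400 mm; four square legs, each 44×44 mm in cross-section, run from the floor (z = 0) to the underside of the seat, each flush with a corner of the seat. Four stretchers, 44 mm wide and 26 mm tall, connect adjacent legs with their undersides at z = 81 mm, each running between the inner faces of the legs it joins and aligned with the legs' outer faces on the other axis.

B is a bed frame 1927 mm long (x) by 893 mm wide (y). Four 76×76 mm corner posts, 511 mm tall, at the corners of the footprint. Four rails of 20 mm thickness and 130 mm height run between adjacent posts with their undersides at z = 252 mm, their outer faces flush with the outside of the frame (the two x-running rails run between the posts' inner faces; the two y-running rails run between the posts' inner faces). 13 slats, each 68 mm wide (x) and 16 mm thick, lie across the top of the two x-running rails, running the full 893 mm width of the frame in y; the slats are evenly spaced along x between the inner faces of the end posts with equal gaps (rounded down to the nearest mm) at the −x end and between each pair — any rounding remainder accumulates at the +x end.

C is a spool: two coaxial disc flanges of radius 87 mm and thickness 9 mm, joined by a core cylinder of radius 37 mm and height 270 mm. The lower flange rests on z = 0 and the three cylinders share a vertical axis.

The bed frame is on the floor beside the stool on its −x side. The spool is on top of the stool.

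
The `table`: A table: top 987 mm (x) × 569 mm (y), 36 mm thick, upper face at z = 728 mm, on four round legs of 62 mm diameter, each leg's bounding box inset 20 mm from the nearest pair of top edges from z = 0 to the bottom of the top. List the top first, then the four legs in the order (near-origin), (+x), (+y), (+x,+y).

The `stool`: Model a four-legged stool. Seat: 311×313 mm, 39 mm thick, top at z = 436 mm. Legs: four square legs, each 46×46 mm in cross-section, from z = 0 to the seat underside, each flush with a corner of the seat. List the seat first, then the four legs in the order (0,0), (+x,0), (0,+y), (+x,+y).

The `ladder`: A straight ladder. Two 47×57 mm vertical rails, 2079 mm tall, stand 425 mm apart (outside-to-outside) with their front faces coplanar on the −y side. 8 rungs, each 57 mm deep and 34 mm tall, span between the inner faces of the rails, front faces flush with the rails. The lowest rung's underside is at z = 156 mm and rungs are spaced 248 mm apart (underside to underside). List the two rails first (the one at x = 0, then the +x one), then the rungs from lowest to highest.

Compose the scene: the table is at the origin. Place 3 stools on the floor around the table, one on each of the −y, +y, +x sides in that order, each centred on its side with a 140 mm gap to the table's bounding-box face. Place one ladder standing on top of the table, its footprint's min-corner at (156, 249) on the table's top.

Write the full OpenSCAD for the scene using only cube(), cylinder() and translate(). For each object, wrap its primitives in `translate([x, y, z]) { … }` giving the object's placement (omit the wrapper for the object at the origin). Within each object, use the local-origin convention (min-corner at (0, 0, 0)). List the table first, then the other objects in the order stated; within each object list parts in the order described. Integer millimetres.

translate([0, 0, 692]) cube([987, 569, 36]);
translate([51, 51, 0]) cylinder(h = 692, r = 31);
translate([936, 51, 0]) cylinder(h = 692, r = 31);
translate([51, 518, 0]) cylinder(h = 692, r = 31);
translate([936, 518, 0]) cylinder(h = 692, r = 31);
translate([338, -453, 0]) {
  translate([0, 0, 397]) cube([311, 313, 39]);
  cube([46, 46, 397]);
  translate([265, 0, 0]) cube([46, 46, 397]);
  translate([0, 267, 0]) cube([46, 46, 397]);
  translate([265, 267, 0]) cube([46, 46, 397]);
}
translate([338, 709, 0]) {
  translate([0, 0, 397]) cube([311, 313, 39]);
  cube([46, 46, 397]);
  translate([265, 0, 0]) cube([46, 46, 397]);
  translate([0, 267, 0]) cube([46, 46, 397]);
  translate([265, 267, 0]) cube([46, 46, 397]);
}
translate([1127, 128, 0]) {
  translate([0, 0, 397]) cube([311, 313, 39]);
  cube([46, 46, 397]);
  translate([265, 0, 0]) cube([46, 46, 397]);
  translate([0, 267, 0]) cube([46, 46, 397]);
  translate([265, 267, 0]) cube([46, 46, 397]);
}
translate([156, 249, 728]) {
  cube([47, 57, 2079]);
  translate([378, 0, 0]) cube([47, 57, 2079]);
  translate([47, 0, 156]) cube([331, 57, 34]);
  translate([47, 0, 404]) cube([331, 57, 34]);
  translate([47, 0, 652]) cube([331, 57, 34]);
  translate([47, 0, 900]) cube([331, 57, 34]);
  translate([47, 0, 1148]) cube([331, 57, 34]);
  translate([47, 0, 1396]) cube([331, 57, 34]);
  translate([47, 0, 1644]) cube([331, 57, 34]);
  translate([47, 0, 1892]) cube([331, 57, 34]);
}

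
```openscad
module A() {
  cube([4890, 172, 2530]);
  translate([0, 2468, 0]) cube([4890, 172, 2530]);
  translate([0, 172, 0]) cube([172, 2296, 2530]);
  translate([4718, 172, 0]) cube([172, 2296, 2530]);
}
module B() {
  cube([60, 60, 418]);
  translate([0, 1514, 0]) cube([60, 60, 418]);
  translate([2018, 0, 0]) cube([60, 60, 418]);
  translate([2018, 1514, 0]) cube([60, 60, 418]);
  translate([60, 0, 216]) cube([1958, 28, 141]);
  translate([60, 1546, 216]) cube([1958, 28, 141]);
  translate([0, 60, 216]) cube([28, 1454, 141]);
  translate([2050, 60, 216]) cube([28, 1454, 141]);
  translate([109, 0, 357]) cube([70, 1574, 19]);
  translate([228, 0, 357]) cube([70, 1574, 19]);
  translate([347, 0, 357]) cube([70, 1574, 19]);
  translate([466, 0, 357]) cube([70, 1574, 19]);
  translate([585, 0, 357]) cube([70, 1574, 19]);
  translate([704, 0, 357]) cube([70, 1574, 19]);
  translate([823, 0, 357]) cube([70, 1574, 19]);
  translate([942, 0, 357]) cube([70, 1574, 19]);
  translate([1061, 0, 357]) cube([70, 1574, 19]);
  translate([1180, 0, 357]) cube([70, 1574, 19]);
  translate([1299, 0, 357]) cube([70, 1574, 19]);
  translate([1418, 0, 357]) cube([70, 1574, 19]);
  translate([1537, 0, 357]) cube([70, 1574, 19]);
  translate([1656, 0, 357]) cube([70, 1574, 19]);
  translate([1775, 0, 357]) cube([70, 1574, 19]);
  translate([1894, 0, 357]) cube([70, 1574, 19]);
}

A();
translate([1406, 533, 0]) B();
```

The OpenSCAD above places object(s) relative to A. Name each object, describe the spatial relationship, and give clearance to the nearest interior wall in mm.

A is a house frame. B is a bed frame. The bed frame sits inside the house frame, centred. The clearance to the nearest interior wall is 361 mm.

Clearances: x = 1234, y = 361; minimum 361 mm.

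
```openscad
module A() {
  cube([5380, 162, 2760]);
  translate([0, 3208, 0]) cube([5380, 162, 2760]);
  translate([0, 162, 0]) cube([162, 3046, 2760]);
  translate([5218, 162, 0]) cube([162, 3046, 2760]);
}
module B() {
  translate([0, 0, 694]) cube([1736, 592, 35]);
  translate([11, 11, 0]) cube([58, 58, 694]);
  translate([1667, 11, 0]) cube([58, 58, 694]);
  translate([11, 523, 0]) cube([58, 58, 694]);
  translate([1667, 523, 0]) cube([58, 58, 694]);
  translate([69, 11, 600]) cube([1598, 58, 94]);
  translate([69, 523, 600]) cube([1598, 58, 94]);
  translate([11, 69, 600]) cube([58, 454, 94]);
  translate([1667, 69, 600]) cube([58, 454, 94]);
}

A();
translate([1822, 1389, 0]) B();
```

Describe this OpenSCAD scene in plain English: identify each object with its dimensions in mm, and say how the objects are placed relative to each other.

A is the wall frame of a small rectangular building: four walls, each 2760 mm tall and 162 mm thick, enclosing a footprint 5380 mm (x) by 3370 mm (y) outside-to-outside, with no floor or roof. The front and back walls (the −y and +y sides) span the full width; the two side walls fit between them.

B is a table with a 1736×592 mm rectangular top, 35 mm thick, top surface at z = 729 mm, supported by four 58×58 mm square legs, each inset 11 mm from the nearest pair of top edges, running from the floor. Four apron rails, 58 mm thick and 94 mm tall, run between adjacent legs with their top edges flush with the underside of the top and their outer faces flush with the legs' outer faces.

The table sits inside the house frame, centred.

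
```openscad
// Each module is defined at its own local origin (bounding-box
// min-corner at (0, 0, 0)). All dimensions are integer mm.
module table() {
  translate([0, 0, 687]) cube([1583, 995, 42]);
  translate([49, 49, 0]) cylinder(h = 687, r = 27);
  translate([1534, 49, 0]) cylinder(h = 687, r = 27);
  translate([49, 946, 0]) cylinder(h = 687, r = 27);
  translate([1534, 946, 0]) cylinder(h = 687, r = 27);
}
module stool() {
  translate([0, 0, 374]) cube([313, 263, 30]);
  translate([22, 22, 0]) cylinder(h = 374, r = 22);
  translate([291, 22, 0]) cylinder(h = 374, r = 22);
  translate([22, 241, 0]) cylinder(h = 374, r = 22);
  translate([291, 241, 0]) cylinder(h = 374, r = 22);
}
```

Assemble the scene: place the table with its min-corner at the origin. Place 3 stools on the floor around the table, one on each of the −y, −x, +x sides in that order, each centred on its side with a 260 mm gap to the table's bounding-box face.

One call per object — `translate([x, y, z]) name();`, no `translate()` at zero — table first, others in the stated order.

table();
translate([635, -523, 0]) stool();
translate([-573, 366, 0]) stool();
translate([1843, 366, 0]) stool();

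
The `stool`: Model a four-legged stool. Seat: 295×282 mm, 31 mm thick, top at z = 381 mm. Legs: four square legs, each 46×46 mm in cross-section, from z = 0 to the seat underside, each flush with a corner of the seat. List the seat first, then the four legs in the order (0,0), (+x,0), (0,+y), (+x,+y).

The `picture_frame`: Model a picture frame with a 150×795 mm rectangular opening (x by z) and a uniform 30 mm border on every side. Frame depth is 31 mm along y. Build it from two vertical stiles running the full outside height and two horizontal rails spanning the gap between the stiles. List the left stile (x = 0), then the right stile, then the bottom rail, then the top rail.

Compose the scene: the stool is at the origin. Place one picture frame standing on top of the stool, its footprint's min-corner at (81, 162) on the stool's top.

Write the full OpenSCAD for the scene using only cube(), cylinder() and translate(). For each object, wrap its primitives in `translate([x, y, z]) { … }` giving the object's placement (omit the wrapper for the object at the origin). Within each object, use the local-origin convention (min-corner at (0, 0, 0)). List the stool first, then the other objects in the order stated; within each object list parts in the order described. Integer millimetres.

translate([0, 0, 350]) cube([295, 282, 31]);
cube([46, 46, 350]);
translate([249, 0, 0]) cube([46, 46, 350]);
translate([0, 236, 0]) cube([46, 46, 350]);
translate([249, 236, 0]) cube([46, 46, 350]);
translate([81, 162, 381]) {
  cube([30, 31, 855]);
  translate([180, 0, 0]) cube([30, 31, 855]);
  translate([30, 0, 0]) cube([150, 31, 30]);
  translate([30, 0, 825]) cube([150, 31, 30]);
}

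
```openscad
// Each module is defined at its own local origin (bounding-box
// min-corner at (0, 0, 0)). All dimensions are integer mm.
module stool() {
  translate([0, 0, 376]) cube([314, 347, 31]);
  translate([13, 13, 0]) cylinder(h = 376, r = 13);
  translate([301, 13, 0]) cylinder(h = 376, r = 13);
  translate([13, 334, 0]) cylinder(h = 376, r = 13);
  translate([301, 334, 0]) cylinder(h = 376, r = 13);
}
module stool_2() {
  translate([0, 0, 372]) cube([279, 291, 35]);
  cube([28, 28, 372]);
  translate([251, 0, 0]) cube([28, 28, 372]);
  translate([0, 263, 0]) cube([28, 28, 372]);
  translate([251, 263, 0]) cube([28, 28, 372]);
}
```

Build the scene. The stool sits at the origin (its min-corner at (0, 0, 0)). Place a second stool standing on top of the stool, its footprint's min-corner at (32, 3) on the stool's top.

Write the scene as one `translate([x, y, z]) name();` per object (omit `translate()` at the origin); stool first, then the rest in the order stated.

stool();
translate([32, 3, 407]) stool_2();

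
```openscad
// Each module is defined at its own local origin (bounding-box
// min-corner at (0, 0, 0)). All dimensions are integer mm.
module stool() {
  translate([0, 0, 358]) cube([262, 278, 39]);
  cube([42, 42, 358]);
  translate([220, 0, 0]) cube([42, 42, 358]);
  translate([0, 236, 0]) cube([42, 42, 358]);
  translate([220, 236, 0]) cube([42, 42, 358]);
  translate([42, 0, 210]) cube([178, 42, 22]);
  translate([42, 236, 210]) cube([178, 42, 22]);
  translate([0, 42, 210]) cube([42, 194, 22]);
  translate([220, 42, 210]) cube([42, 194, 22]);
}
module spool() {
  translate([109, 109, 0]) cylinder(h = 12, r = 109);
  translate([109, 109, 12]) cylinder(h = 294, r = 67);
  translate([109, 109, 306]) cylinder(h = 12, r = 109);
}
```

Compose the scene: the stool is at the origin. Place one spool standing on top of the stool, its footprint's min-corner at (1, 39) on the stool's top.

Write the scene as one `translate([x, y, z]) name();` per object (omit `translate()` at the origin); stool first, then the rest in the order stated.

stool();
translate([1, 39, 397]) spool();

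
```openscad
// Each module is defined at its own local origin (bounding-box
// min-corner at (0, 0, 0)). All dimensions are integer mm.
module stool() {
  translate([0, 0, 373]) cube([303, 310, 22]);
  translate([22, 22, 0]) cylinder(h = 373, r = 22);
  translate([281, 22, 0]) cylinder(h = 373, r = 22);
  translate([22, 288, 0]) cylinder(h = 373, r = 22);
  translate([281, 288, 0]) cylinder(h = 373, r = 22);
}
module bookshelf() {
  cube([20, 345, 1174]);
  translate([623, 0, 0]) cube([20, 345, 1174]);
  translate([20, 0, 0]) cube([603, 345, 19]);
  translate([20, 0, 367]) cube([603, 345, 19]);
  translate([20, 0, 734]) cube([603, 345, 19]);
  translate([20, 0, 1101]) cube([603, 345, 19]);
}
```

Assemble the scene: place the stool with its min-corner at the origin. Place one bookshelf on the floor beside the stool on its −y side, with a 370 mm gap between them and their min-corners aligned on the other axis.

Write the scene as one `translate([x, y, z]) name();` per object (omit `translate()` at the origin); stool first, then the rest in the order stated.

stool();
translate([0, -715, 0]) bookshelf();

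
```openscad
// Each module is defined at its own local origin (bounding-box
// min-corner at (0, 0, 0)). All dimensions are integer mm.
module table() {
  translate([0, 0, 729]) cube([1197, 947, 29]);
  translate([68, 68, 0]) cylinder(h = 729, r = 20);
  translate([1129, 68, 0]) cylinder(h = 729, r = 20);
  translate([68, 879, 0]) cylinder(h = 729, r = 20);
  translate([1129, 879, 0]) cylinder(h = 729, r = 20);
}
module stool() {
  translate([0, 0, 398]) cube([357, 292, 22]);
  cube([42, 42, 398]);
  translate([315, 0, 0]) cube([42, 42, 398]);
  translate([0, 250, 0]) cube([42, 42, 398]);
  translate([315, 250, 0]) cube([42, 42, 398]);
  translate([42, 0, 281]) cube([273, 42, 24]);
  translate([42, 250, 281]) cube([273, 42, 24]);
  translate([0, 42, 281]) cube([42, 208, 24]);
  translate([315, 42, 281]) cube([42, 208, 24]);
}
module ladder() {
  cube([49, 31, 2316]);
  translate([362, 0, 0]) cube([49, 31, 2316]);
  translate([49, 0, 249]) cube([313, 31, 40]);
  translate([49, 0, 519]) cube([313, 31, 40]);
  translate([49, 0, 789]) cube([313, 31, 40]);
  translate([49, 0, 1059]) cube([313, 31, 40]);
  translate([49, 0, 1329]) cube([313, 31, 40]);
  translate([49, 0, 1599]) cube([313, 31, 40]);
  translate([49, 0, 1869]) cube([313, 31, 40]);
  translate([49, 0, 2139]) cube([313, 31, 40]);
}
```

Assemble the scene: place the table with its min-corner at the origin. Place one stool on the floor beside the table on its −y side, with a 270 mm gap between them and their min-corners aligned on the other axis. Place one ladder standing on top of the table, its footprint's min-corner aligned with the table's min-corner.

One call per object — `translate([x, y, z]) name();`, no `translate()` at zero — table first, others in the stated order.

table();
translate([0, -562, 0]) stool();
translate([0, 0, 758]) ladder();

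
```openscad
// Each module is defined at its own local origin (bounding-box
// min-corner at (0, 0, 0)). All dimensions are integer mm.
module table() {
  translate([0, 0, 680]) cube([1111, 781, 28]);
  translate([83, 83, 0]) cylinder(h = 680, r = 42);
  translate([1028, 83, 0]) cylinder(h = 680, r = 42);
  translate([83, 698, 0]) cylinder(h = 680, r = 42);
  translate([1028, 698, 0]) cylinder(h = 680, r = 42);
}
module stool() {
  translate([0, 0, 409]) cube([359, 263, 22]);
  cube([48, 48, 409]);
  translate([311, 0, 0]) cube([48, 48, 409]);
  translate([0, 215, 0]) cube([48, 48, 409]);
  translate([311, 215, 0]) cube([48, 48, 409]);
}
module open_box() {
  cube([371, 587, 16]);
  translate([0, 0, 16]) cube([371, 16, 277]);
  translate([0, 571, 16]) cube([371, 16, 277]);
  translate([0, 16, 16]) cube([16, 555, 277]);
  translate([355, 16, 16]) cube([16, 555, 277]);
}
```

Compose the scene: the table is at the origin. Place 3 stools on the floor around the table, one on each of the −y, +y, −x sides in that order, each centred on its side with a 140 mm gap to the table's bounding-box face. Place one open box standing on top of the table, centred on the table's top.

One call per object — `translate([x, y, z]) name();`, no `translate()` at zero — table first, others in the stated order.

table();
translate([376, -403, 0]) stool();
translate([376, 921, 0]) stool();
translate([-499, 259, 0]) stool();
translate([370, 97, 708]) open_box();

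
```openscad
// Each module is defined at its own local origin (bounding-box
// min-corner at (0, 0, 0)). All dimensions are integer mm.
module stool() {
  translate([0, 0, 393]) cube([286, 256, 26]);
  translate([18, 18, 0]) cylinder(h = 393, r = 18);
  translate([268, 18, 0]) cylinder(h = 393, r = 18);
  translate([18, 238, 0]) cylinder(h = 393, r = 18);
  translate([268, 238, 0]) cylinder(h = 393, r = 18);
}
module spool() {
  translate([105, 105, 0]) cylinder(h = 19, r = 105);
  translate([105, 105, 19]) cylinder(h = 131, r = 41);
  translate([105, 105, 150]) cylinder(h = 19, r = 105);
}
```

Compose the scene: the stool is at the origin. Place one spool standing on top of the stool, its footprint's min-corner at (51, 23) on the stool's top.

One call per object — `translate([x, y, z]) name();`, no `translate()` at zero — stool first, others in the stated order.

stool();
translate([51, 23, 419]) spool();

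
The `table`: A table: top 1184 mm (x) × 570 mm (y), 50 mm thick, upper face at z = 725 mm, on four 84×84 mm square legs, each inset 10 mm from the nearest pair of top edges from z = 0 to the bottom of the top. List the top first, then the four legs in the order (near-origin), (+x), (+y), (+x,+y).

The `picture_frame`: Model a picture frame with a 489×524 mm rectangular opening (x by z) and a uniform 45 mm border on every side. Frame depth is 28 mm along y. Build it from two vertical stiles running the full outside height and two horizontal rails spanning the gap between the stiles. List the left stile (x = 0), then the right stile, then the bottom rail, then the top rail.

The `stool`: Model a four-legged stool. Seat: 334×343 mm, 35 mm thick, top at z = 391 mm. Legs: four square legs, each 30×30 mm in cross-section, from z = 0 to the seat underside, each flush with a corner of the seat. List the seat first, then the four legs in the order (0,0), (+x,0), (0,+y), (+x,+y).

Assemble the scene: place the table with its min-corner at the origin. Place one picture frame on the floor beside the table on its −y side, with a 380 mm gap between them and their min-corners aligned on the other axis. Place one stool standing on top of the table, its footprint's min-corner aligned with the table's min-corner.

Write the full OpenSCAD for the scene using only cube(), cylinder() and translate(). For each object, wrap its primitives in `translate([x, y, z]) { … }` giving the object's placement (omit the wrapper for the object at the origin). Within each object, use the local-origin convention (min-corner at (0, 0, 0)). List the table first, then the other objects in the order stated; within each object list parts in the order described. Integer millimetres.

translate([0, 0, 675]) cube([1184, 570, 50]);
translate([10, 10, 0]) cube([84, 84, 675]);
translate([1090, 10, 0]) cube([84, 84, 675]);
translate([10, 476, 0]) cube([84, 84, 675]);
translate([1090, 476, 0]) cube([84, 84, 675]);
translate([0, -408, 0]) {
  cube([45, 28, 614]);
  translate([534, 0, 0]) cube([45, 28, 614]);
  translate([45, 0, 0]) cube([489, 28, 45]);
  translate([45, 0, 569]) cube([489, 28, 45]);
}
translate([0, 0, 725]) {
  translate([0, 0, 356]) cube([334, 343, 35]);
  cube([30, 30, 356]);
  translate([304, 0, 0]) cube([30, 30, 356]);
  translate([0, 313, 0]) cube([30, 30, 356]);
  translate([304, 313, 0]) cube([30, 30, 356]);
}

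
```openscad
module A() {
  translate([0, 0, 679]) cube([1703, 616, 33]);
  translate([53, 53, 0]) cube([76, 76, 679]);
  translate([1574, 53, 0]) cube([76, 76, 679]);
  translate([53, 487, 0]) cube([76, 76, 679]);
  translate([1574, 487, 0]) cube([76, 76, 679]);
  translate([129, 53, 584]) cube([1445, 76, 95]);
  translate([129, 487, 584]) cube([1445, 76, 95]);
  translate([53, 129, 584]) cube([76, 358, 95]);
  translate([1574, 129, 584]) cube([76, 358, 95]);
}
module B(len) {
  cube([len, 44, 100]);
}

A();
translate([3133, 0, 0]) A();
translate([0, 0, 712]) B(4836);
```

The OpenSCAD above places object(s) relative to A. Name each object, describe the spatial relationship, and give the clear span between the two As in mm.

A is a table. B is a beam. A beam spans the tops of two tables. The clear span between the two tables is 1430 mm.

Second table starts at x = 3133; first ends at x = 1703; clear span = 3133 − 1703 = 1430 mm.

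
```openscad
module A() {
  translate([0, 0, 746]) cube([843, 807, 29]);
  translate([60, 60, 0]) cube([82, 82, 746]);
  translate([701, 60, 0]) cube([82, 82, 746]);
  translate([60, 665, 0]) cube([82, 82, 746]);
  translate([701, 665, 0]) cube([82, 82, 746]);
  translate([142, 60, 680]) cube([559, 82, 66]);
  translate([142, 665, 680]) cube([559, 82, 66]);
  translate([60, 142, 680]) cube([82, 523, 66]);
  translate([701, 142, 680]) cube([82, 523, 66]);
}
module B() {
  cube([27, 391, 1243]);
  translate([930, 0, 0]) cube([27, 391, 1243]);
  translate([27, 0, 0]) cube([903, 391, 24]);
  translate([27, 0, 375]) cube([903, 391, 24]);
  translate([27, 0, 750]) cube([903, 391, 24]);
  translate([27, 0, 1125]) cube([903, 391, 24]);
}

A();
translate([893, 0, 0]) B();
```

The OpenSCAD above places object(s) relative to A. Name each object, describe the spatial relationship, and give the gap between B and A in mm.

The bookshelf's nearest face is 50 mm from the table's +x face.

A is a table. B is a bookshelf. The bookshelf is on the floor beside the table on its +x side. The gap between the bookshelf and the table is 50 mm.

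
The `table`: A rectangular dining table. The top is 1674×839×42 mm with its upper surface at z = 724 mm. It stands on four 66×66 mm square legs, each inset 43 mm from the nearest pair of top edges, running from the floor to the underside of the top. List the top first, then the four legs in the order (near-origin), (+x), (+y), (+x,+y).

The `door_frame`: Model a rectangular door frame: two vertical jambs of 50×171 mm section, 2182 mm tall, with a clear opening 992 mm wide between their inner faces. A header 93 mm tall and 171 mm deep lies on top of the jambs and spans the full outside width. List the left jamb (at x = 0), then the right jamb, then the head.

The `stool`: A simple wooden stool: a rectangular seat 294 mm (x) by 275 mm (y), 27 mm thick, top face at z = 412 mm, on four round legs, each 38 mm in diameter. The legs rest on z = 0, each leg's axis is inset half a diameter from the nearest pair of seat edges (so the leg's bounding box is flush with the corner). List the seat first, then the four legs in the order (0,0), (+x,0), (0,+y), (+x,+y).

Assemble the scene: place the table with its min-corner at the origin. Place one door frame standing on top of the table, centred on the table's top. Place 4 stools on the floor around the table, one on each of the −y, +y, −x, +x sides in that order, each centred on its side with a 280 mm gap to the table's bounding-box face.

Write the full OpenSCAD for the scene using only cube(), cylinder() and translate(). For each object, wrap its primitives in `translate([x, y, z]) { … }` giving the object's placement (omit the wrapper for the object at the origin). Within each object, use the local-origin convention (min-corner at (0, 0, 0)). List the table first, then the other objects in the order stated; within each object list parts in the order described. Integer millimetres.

translate([0, 0, 682]) cube([1674, 839, 42]);
translate([43, 43, 0]) cube([66, 66, 682]);
translate([1565, 43, 0]) cube([66, 66, 682]);
translate([43, 730, 0]) cube([66, 66, 682]);
translate([1565, 730, 0]) cube([66, 66, 682]);
translate([291, 334, 724]) {
  cube([50, 171, 2182]);
  translate([1042, 0, 0]) cube([50, 171, 2182]);
  translate([0, 0, 2182]) cube([1092, 171, 93]);
}
translate([690, -555, 0]) {
  translate([0, 0, 385]) cube([294, 275, 27]);
  translate([19, 19, 0]) cylinder(h = 385, r = 19);
  translate([275, 19, 0]) cylinder(h = 385, r = 19);
  translate([19, 256, 0]) cylinder(h = 385, r = 19);
  translate([275, 256, 0]) cylinder(h = 385, r = 19);
}
translate([690, 1119, 0]) {
  translate([0, 0, 385]) cube([294, 275, 27]);
  translate([19, 19, 0]) cylinder(h = 385, r = 19);
  translate([275, 19, 0]) cylinder(h = 385, r = 19);
  translate([19, 256, 0]) cylinder(h = 385, r = 19);
  translate([275, 256, 0]) cylinder(h = 385, r = 19);
}
translate([-574, 282, 0]) {
  translate([0, 0, 385]) cube([294, 275, 27]);
  translate([19, 19, 0]) cylinder(h = 385, r = 19);
  translate([275, 19, 0]) cylinder(h = 385, r = 19);
  translate([19, 256, 0]) cylinder(h = 385, r = 19);
  translate([275, 256, 0]) cylinder(h = 385, r = 19);
}
translate([1954, 282, 0]) {
  translate([0, 0, 385]) cube([294, 275, 27]);
  translate([19, 19, 0]) cylinder(h = 385, r = 19);
  translate([275, 19, 0]) cylinder(h = 385, r = 19);
  translate([19, 256, 0]) cylinder(h = 385, r = 19);
  translate([275, 256, 0]) cylinder(h = 385, r = 19);
}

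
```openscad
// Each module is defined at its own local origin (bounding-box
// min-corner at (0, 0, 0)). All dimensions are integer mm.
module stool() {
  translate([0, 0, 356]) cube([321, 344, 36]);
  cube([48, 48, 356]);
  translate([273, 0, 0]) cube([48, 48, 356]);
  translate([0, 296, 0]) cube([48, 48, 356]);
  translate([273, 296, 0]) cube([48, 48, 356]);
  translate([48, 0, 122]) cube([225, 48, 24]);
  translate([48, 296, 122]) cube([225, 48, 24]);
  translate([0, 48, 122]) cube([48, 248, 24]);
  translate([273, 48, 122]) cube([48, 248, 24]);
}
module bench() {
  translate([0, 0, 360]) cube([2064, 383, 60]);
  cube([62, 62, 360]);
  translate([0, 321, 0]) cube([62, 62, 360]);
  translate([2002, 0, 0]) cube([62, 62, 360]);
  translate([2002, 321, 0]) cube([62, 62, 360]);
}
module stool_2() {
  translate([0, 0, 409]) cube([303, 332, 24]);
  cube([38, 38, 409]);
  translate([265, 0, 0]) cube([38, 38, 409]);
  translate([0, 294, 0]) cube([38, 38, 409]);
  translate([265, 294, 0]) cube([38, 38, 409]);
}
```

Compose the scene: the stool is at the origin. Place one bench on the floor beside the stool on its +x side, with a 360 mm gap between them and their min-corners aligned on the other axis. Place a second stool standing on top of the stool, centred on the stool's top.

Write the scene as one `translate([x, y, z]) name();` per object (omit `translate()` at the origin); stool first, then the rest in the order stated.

stool();
translate([681, 0, 0]) bench();
translate([9, 6, 392]) stool_2();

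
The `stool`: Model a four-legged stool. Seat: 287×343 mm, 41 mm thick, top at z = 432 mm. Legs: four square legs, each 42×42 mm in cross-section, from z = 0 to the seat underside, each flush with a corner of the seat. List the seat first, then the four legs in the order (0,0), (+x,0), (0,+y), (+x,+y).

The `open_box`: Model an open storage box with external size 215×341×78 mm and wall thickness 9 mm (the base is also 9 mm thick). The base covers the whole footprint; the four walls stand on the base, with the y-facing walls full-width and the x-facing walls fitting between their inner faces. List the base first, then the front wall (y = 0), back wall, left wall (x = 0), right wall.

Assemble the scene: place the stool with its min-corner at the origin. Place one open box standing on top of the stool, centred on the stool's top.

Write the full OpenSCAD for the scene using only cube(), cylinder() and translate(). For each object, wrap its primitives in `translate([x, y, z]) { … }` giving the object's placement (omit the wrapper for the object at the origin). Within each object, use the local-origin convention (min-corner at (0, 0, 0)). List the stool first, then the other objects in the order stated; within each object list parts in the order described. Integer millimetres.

translate([0, 0, 391]) cube([287, 343, 41]);
cube([42, 42, 391]);
translate([245, 0, 0]) cube([42, 42, 391]);
translate([0, 301, 0]) cube([42, 42, 391]);
translate([245, 301, 0]) cube([42, 42, 391]);
translate([36, 1, 432]) {
  cube([215, 341, 9]);
  translate([0, 0, 9]) cube([215, 9, 69]);
  translate([0, 332, 9]) cube([215, 9, 69]);
  translate([0, 9, 9]) cube([9, 323, 69]);
  translate([206, 9, 9]) cube([9, 323, 69]);
}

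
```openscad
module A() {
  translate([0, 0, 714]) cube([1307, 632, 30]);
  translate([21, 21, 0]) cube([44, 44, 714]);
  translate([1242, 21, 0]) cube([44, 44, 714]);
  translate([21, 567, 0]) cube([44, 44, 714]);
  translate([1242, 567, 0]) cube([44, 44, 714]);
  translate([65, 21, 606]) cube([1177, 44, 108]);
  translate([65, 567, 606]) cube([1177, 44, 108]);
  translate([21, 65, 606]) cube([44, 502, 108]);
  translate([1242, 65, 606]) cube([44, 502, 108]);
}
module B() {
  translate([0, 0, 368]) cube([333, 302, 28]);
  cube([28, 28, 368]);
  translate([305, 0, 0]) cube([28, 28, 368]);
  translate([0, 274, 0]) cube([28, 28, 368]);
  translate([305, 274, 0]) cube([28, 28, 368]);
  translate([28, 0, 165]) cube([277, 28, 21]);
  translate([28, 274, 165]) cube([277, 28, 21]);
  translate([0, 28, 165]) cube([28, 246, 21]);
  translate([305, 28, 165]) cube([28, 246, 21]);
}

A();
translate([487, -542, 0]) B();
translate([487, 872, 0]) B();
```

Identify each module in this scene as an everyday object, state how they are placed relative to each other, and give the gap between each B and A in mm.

A is a table. B is a stool. Two stools sit around the table at the −y, +y sides. The gap between each stool and the table is 240 mm.

Each stool's nearest face is 240 mm from the table's bounding box.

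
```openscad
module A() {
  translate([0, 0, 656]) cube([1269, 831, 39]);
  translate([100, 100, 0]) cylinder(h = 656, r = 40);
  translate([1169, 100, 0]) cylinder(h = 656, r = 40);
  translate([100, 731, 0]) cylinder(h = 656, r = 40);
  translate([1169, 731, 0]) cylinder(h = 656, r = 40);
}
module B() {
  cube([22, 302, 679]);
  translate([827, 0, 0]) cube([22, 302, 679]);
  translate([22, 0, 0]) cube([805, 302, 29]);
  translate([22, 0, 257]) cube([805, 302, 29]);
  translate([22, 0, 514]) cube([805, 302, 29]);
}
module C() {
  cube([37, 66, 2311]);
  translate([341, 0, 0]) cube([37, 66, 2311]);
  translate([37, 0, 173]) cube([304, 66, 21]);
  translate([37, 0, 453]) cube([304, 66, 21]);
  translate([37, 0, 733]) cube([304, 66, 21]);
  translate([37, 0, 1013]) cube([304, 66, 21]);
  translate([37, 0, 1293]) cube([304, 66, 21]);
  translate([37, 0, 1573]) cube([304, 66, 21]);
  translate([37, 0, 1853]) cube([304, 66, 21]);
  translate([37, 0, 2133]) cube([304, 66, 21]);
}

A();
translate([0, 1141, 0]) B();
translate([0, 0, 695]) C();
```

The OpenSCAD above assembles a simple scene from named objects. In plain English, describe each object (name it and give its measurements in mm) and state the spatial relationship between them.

A is a rectangular dining table. The top is 1269×831×39 mm with its upper surface at z = 695 mm. It stands on four round legs of 80 mm diameter, each leg's bounding box inset 60 mm from the nearest pair of top edges, running from the floor to the underside of the top.

B is an open bookshelf. Two side panels, each 22 mm thick, 302 mm deep and 679 mm tall, stand 849 mm apart (outside-to-outside). Between them sit 3 shelves, each 29 mm thick and 302 mm deep, spanning the full gap between the sides. The bottom shelf rests on the floor (its underside at z = 0) and the clear gap between one shelf's top and the next shelf's underside is 228 mm.

C is a straight ladder. Two 37×66 mm vertical rails, 2311 mm tall, stand 378 mm apart (outside-to-outside) with their front faces coplanar on the −y side. 8 rungs, each 66 mm deep and 21 mm tall, span between the inner faces of the rails, front faces flush with the rails. The lowest rung's underside is at z = 173 mm and rungs are spaced 280 mm apart (underside to underside).

The bookshelf is on the floor beside the table on its +y side. The ladder is on top of the table.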